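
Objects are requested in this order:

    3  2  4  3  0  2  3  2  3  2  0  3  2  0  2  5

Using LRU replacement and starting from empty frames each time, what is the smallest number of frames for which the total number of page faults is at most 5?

4

f=1: 16 faults
f=2: 12 faults
f=3: 6 faults
f=4: 5 faults
f=5: 5 faults
Smallest f with faults ≤ 5 is 4.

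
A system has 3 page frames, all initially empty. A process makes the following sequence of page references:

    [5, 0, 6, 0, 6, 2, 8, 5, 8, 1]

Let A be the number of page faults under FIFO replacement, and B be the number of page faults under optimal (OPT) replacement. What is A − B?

1

Under FIFO: F F F . . F F F . F → 7 faults.
Under OPT: F F F . . F F . . F → 6 faults.
A − B = 7 − 6 = 1.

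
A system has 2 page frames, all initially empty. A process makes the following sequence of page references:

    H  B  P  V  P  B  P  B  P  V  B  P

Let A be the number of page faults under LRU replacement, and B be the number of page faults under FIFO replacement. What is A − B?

Under LRU: F F F F . F . . . F F F → 8 faults.
Under FIFO: F F F F . F F . . F F F → 9 faults.
A − B = 8 − 9 = -1.

-1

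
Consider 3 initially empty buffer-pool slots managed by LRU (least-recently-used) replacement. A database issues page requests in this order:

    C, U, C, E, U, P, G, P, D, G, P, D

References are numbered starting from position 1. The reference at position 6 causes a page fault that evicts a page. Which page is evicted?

pos 1: C -> fault, frames [C]
pos 2: U -> fault, frames [C, U]
pos 3: C -> hit
pos 4: E -> fault, frames [U, C, E]
pos 5: U -> hit
pos 6: P -> fault, evict C, frames [E, U, P]
At position 6, page C is evicted.

C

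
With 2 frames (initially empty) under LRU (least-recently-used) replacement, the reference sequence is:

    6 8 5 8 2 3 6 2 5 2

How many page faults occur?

6: miss, frames (6)
8: miss, frames (6 8)
5: miss, evict 6, frames (8 5)
8: hit
2: miss, evict 5, frames (8 2)
3: miss, evict 8, frames (2 3)
6: miss, evict 2, frames (3 6)
2: miss, evict 3, frames (6 2)
5: miss, evict 6, frames (2 5)
2: hit
Page faults: 8.

8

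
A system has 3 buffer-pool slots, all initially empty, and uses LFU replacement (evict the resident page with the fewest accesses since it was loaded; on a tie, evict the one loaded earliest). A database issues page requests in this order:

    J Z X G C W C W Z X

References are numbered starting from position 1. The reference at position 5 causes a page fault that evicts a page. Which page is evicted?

Z

pos 1: J -> fault, frames (J)
pos 2: Z -> fault, frames (J Z)
pos 3: X -> fault, frames (J Z X)
pos 4: G -> fault, evict J, frames (Z X G)
pos 5: C -> fault, evict Z, frames (X G C)
At position 5, page Z is evicted.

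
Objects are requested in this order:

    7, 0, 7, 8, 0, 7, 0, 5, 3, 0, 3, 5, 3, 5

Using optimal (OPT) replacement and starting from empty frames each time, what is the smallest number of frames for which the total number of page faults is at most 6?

3

f=1: 14 faults
f=2: 7 faults
f=3: 5 faults
f=4: 5 faults
f=5: 5 faults
Smallest f with faults ≤ 6 is 3.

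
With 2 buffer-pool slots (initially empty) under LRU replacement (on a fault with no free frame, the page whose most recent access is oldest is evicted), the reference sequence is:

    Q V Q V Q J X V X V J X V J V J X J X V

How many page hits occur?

Q -> miss, frames {Q}
V -> miss, frames {Q,V}
Q -> hit
V -> hit
Q -> hit
J -> miss, evict V, frames {Q,J}
X -> miss, evict Q, frames {J,X}
V -> miss, evict J, frames {X,V}
X -> hit
V -> hit
J -> miss, evict X, frames {V,J}
X -> miss, evict V, frames {J,X}
V -> miss, evict J, frames {X,V}
J -> miss, evict X, frames {V,J}
V -> hit
J -> hit
X -> miss, evict V, frames {J,X}
J -> hit
X -> hit
V -> miss, evict J, frames {X,V}
Hits: 9.

9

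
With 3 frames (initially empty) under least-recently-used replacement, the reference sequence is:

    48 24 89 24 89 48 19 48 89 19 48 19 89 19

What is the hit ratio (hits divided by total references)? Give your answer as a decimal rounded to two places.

0.71

48 → fault, frames {48}
24 → fault, frames {48,24}
89 → fault, frames {48,24,89}
24 → hit
89 → hit
48 → hit
19 → fault, evict 24, frames {89,48,19}
48 → hit
89 → hit
19 → hit
48 → hit
19 → hit
89 → hit
19 → hit
Hits: 10 of 14 references → 10/14 = 0.7143.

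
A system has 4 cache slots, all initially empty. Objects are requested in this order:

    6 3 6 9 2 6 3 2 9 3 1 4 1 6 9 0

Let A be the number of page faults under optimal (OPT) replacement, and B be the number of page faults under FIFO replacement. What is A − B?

-2

Under OPT: F F . F F . . . . . F F . . . F → 7 faults.
Under FIFO: F F . F F . . . . . F F . F F F → 9 faults.
A − B = 7 − 9 = -2.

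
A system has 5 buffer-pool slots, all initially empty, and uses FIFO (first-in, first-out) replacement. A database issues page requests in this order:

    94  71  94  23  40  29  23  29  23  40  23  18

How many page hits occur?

6

94 -> fault, frames [94]
71 -> fault, frames [94, 71]
94 -> hit
23 -> fault, frames [94, 71, 23]
40 -> fault, frames [94, 71, 23, 40]
29 -> fault, frames [94, 71, 23, 40, 29]
23 -> hit
29 -> hit
23 -> hit
40 -> hit
23 -> hit
18 -> fault, evict 94, frames [71, 23, 40, 29, 18]
Hits: 6.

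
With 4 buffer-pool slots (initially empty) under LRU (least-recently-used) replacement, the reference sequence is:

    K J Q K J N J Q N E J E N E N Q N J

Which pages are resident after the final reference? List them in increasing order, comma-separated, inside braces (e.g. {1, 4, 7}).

K -> miss, frames [K]
J -> miss, frames [K, J]
Q -> miss, frames [K, J, Q]
K -> hit
J -> hit
N -> miss, frames [Q, K, J, N]
J -> hit
Q -> hit
N -> hit
E -> miss, evict K, frames [J, Q, N, E]
J -> hit
E -> hit
N -> hit
E -> hit
N -> hit
Q -> hit
N -> hit
J -> hit

{E, J, N, Q}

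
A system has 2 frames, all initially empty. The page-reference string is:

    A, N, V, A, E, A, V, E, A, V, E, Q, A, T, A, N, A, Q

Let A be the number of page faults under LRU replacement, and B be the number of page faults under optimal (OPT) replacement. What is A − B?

4

Under LRU: F F F F F . F F F F F F F F . F . F → 15 faults.
Under OPT: F F F . F . F . F . F F . F . F . F → 11 faults.
A − B = 15 − 11 = 4.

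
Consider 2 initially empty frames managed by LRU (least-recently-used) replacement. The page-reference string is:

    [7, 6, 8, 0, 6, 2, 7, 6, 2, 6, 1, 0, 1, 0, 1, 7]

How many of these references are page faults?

7: fault, frames [7]
6: fault, frames [7, 6]
8: fault, evict 7, frames [6, 8]
0: fault, evict 6, frames [8, 0]
6: fault, evict 8, frames [0, 6]
2: fault, evict 0, frames [6, 2]
7: fault, evict 6, frames [2, 7]
6: fault, evict 2, frames [7, 6]
2: fault, evict 7, frames [6, 2]
6: hit
1: fault, evict 2, frames [6, 1]
0: fault, evict 6, frames [1, 0]
1: hit
0: hit
1: hit
7: fault, evict 0, frames [1, 7]
Page faults: 12.

12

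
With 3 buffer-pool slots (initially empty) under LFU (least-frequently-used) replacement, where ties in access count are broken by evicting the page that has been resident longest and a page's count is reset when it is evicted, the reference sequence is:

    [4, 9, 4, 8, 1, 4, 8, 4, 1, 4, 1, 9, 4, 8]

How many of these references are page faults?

6

4: fault, frames (4)
9: fault, frames (4 9)
4: hit
8: fault, frames (4 9 8)
1: fault, evict 9, frames (4 8 1)
4: hit
8: hit
4: hit
1: hit
4: hit
1: hit
9: fault, evict 8, frames (4 1 9)
4: hit
8: fault, evict 9, frames (4 1 8)
Page faults: 6.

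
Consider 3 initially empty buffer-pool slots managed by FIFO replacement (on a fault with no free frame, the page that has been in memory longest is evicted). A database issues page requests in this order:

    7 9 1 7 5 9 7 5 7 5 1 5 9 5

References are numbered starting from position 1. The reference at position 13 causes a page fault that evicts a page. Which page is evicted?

pos 1: 7 -> miss, frames {7}
pos 2: 9 -> miss, frames {7,9}
pos 3: 1 -> miss, frames {7,9,1}
pos 4: 7 -> hit
pos 5: 5 -> miss, evict 7, frames {9,1,5}
pos 6: 9 -> hit
pos 7: 7 -> miss, evict 9, frames {1,5,7}
pos 8: 5 -> hit
pos 9: 7 -> hit
pos 10: 5 -> hit
pos 11: 1 -> hit
pos 12: 5 -> hit
pos 13: 9 -> miss, evict 1, frames {5,7,9}
At position 13, page 1 is evicted.

1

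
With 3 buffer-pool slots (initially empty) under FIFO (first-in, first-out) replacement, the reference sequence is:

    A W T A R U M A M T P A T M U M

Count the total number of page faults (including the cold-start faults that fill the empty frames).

11

A → miss, frames (A)
W → miss, frames (A W)
T → miss, frames (A W T)
A → hit
R → miss, evict A, frames (W T R)
U → miss, evict W, frames (T R U)
M → miss, evict T, frames (R U M)
A → miss, evict R, frames (U M A)
M → hit
T → miss, evict U, frames (M A T)
P → miss, evict M, frames (A T P)
A → hit
T → hit
M → miss, evict A, frames (T P M)
U → miss, evict T, frames (P M U)
M → hit
Page faults: 11.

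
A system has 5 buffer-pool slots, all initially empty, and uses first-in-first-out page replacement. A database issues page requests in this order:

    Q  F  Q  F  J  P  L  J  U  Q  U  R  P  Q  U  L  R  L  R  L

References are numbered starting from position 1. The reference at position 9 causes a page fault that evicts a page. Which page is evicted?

pos 1: Q → miss, frames (Q)
pos 2: F → miss, frames (Q F)
pos 3: Q → hit
pos 4: F → hit
pos 5: J → miss, frames (Q F J)
pos 6: P → miss, frames (Q F J P)
pos 7: L → miss, frames (Q F J P L)
pos 8: J → hit
pos 9: U → miss, evict Q, frames (F J P L U)
At position 9, page Q is evicted.

Q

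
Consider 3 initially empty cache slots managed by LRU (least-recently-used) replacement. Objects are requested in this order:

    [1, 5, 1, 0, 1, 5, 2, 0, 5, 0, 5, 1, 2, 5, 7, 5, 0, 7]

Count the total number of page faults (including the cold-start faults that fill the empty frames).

9

1 → miss, frames {1}
5 → miss, frames {1,5}
1 → hit
0 → miss, frames {5,1,0}
1 → hit
5 → hit
2 → miss, evict 0, frames {1,5,2}
0 → miss, evict 1, frames {5,2,0}
5 → hit
0 → hit
5 → hit
1 → miss, evict 2, frames {0,5,1}
2 → miss, evict 0, frames {5,1,2}
5 → hit
7 → miss, evict 1, frames {2,5,7}
5 → hit
0 → miss, evict 2, frames {7,5,0}
7 → hit
Page faults: 9.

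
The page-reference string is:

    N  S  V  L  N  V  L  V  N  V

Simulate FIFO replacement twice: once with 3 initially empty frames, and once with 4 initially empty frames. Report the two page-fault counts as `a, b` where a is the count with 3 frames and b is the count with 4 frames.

3 frames: F F F F F . . . . . → 5 faults.
4 frames: F F F F . . . . . . → 4 faults.
4 < 5: adding a frame reduced faults, as is typical.

5, 4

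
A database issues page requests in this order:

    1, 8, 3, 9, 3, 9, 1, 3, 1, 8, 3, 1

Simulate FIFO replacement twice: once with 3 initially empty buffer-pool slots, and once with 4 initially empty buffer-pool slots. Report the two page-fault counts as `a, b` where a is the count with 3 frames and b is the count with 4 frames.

7, 4

3 frames: F F F F . . F . . F F . → 7 faults.
4 frames: F F F F . . . . . . . . → 4 faults.
4 < 7: adding a frame reduced faults, as is typical.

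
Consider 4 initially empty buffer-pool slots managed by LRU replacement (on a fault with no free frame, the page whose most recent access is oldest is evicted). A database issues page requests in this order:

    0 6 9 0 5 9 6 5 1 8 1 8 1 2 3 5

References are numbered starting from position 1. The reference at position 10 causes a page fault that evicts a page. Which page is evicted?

pos 1: 0: fault, frames (0)
pos 2: 6: fault, frames (0 6)
pos 3: 9: fault, frames (0 6 9)
pos 4: 0: hit
pos 5: 5: fault, frames (6 9 0 5)
pos 6: 9: hit
pos 7: 6: hit
pos 8: 5: hit
pos 9: 1: fault, evict 0, frames (9 6 5 1)
pos 10: 8: fault, evict 9, frames (6 5 1 8)
At position 10, page 9 is evicted.

9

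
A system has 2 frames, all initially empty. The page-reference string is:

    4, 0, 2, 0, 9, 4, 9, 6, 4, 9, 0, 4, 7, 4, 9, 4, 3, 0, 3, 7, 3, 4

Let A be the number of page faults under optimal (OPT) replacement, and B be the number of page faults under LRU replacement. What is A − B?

-2

Under OPT: F F F . F F . F . F F . F . F . F F . F . F → 14 faults.
Under LRU: F F F . F F . F F F F F F . F . F F . F . F → 16 faults.
A − B = 14 − 16 = -2.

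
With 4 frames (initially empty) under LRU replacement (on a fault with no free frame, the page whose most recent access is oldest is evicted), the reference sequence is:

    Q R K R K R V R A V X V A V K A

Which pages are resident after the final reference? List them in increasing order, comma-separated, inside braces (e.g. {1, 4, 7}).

Q -> fault, frames {Q}
R -> fault, frames {Q,R}
K -> fault, frames {Q,R,K}
R -> hit
K -> hit
R -> hit
V -> fault, frames {Q,K,R,V}
R -> hit
A -> fault, evict Q, frames {K,V,R,A}
V -> hit
X -> fault, evict K, frames {R,A,V,X}
V -> hit
A -> hit
V -> hit
K -> fault, evict R, frames {X,A,V,K}
A -> hit

{A, K, V, X}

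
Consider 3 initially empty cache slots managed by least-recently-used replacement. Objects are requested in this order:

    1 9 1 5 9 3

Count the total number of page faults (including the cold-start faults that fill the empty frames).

1 -> miss, frames (1)
9 -> miss, frames (1 9)
1 -> hit
5 -> miss, frames (9 1 5)
9 -> hit
3 -> miss, evict 1, frames (5 9 3)
Page faults: 4.

4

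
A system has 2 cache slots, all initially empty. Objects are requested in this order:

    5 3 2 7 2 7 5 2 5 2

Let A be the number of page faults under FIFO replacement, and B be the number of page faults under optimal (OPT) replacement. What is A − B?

Under FIFO: F F F F . . F F . . → 6 faults.
Under OPT: F F F F . . F . . . → 5 faults.
A − B = 6 − 5 = 1.

1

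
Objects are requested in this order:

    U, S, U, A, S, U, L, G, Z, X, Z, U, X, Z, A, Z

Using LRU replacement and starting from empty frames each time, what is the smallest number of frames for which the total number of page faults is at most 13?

f=1: 16 faults
f=2: 13 faults
f=3: 9 faults
f=4: 9 faults
f=5: 8 faults
f=6: 8 faults
f=7: 7 faults
Smallest f with faults ≤ 13 is 2.

2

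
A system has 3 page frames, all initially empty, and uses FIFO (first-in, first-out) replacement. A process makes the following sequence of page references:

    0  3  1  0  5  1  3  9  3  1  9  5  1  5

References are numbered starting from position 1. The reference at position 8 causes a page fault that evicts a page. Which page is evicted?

pos 1: 0 -> miss, frames (0)
pos 2: 3 -> miss, frames (0 3)
pos 3: 1 -> miss, frames (0 3 1)
pos 4: 0 -> hit
pos 5: 5 -> miss, evict 0, frames (3 1 5)
pos 6: 1 -> hit
pos 7: 3 -> hit
pos 8: 9 -> miss, evict 3, frames (1 5 9)
At position 8, page 3 is evicted.

3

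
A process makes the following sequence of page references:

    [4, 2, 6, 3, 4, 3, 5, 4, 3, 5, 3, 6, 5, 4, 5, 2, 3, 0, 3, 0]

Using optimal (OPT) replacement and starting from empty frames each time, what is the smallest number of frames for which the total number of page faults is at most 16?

2

f=1: 20 faults
f=2: 11 faults
f=3: 9 faults
f=4: 7 faults
f=5: 6 faults
f=6: 6 faults
Smallest f with faults ≤ 16 is 2.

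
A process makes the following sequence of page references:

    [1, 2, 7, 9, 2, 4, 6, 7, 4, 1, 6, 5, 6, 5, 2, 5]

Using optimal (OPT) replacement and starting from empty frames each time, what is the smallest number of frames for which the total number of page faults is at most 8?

f=1: 16 faults
f=2: 11 faults
f=3: 9 faults
f=4: 8 faults
f=5: 7 faults
f=6: 7 faults
f=7: 7 faults
Smallest f with faults ≤ 8 is 4.

4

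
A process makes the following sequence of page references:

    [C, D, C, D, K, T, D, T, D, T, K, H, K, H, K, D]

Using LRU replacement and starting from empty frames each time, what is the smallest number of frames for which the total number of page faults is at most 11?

f=1: 16 faults
f=2: 8 faults
f=3: 6 faults
f=4: 5 faults
f=5: 5 faults
Smallest f with faults ≤ 11 is 2.

2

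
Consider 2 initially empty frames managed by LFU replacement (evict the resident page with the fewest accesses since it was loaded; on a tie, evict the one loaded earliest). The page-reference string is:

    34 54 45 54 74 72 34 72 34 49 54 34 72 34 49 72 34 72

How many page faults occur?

34 -> miss, frames {34}
54 -> miss, frames {34,54}
45 -> miss, evict 34, frames {54,45}
54 -> hit
74 -> miss, evict 45, frames {54,74}
72 -> miss, evict 74, frames {54,72}
34 -> miss, evict 72, frames {54,34}
72 -> miss, evict 34, frames {54,72}
34 -> miss, evict 72, frames {54,34}
49 -> miss, evict 34, frames {54,49}
54 -> hit
34 -> miss, evict 49, frames {54,34}
72 -> miss, evict 34, frames {54,72}
34 -> miss, evict 72, frames {54,34}
49 -> miss, evict 34, frames {54,49}
72 -> miss, evict 49, frames {54,72}
34 -> miss, evict 72, frames {54,34}
72 -> miss, evict 34, frames {54,72}
Page faults: 16.

16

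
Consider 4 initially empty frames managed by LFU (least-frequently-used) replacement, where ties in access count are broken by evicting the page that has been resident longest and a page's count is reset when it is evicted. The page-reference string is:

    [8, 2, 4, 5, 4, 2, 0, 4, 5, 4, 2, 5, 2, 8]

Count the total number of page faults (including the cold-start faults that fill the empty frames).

8 → fault, frames {8}
2 → fault, frames {8,2}
4 → fault, frames {8,2,4}
5 → fault, frames {8,2,4,5}
4 → hit
2 → hit
0 → fault, evict 8, frames {2,4,5,0}
4 → hit
5 → hit
4 → hit
2 → hit
5 → hit
2 → hit
8 → fault, evict 0, frames {2,4,5,8}
Page faults: 6.

6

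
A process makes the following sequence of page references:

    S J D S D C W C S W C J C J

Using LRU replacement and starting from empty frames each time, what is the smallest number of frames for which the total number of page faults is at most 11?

2

f=1: 14 faults
f=2: 10 faults
f=3: 7 faults
f=4: 6 faults
f=5: 5 faults
Smallest f with faults ≤ 11 is 2.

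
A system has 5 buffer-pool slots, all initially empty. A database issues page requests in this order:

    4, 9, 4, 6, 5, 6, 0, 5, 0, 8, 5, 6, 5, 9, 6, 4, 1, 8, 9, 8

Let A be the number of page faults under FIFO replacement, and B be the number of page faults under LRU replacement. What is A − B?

-1

Under FIFO: F F . F F . F . . F . . . . . F F . F . → 9 faults.
Under LRU: F F . F F . F . . F . . . F . F F F . . → 10 faults.
A − B = 9 − 10 = -1.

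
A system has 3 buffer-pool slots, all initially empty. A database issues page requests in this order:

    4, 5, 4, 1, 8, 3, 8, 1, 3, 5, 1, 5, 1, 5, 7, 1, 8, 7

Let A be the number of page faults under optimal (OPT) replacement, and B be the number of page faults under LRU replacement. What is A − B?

-1

Under OPT: F F . F F F . . . F . . . . F . . . → 7 faults.
Under LRU: F F . F F F . . . F . . . . F . F . → 8 faults.
A − B = 7 − 8 = -1.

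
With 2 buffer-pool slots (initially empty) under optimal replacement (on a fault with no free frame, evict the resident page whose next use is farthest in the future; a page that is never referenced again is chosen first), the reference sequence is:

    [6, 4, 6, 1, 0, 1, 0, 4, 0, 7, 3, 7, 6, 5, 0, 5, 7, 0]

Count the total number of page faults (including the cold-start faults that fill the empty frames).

11

6: fault, frames (6)
4: fault, frames (6 4)
6: hit
1: fault, evict 6, frames (4 1)
0: fault, evict 4, frames (1 0)
1: hit
0: hit
4: fault, evict 1, frames (0 4)
0: hit
7: fault, evict 4, frames (0 7)
3: fault, evict 0, frames (7 3)
7: hit
6: fault, evict 3, frames (7 6)
5: fault, evict 6, frames (7 5)
0: fault, evict 7, frames (5 0)
5: hit
7: fault, evict 5, frames (0 7)
0: hit
Page faults: 11.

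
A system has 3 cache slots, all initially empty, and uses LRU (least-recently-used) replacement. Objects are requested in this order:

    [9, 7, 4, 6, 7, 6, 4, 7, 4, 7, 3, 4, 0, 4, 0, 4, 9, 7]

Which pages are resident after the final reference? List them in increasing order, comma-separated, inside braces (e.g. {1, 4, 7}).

{4, 7, 9}

9: fault, frames (9)
7: fault, frames (9 7)
4: fault, frames (9 7 4)
6: fault, evict 9, frames (7 4 6)
7: hit
6: hit
4: hit
7: hit
4: hit
7: hit
3: fault, evict 6, frames (4 7 3)
4: hit
0: fault, evict 7, frames (3 4 0)
4: hit
0: hit
4: hit
9: fault, evict 3, frames (0 4 9)
7: fault, evict 0, frames (4 9 7)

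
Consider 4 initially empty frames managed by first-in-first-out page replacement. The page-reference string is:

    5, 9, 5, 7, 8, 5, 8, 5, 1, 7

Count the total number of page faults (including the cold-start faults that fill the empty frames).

5 -> fault, frames (5)
9 -> fault, frames (5 9)
5 -> hit
7 -> fault, frames (5 9 7)
8 -> fault, frames (5 9 7 8)
5 -> hit
8 -> hit
5 -> hit
1 -> fault, evict 5, frames (9 7 8 1)
7 -> hit
Page faults: 5.

5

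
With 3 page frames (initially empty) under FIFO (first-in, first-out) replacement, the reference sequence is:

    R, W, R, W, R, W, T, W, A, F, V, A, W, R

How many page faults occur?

R -> miss, frames {R}
W -> miss, frames {R,W}
R -> hit
W -> hit
R -> hit
W -> hit
T -> miss, frames {R,W,T}
W -> hit
A -> miss, evict R, frames {W,T,A}
F -> miss, evict W, frames {T,A,F}
V -> miss, evict T, frames {A,F,V}
A -> hit
W -> miss, evict A, frames {F,V,W}
R -> miss, evict F, frames {V,W,R}
Page faults: 8.

8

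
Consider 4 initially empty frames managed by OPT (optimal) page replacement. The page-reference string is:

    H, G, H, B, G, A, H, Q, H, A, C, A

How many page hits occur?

6

H → miss, frames {H}
G → miss, frames {H,G}
H → hit
B → miss, frames {H,G,B}
G → hit
A → miss, frames {H,G,B,A}
H → hit
Q → miss, evict B, frames {H,G,A,Q}
H → hit
A → hit
C → miss, evict Q, frames {H,G,A,C}
A → hit
Hits: 6.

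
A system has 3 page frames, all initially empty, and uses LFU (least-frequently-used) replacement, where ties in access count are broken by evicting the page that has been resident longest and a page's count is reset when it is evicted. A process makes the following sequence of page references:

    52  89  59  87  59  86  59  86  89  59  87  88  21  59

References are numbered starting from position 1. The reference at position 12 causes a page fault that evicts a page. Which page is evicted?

87

pos 1: 52 → miss, frames [52]
pos 2: 89 → miss, frames [52, 89]
pos 3: 59 → miss, frames [52, 89, 59]
pos 4: 87 → miss, evict 52, frames [89, 59, 87]
pos 5: 59 → hit
pos 6: 86 → miss, evict 89, frames [59, 87, 86]
pos 7: 59 → hit
pos 8: 86 → hit
pos 9: 89 → miss, evict 87, frames [59, 86, 89]
pos 10: 59 → hit
pos 11: 87 → miss, evict 89, frames [59, 86, 87]
pos 12: 88 → miss, evict 87, frames [59, 86, 88]
At position 12, page 87 is evicted.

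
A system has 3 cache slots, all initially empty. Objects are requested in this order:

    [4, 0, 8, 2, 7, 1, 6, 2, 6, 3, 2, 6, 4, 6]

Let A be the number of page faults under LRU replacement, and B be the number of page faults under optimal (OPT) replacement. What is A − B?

Under LRU: F F F F F F F F . F . . F . → 10 faults.
Under OPT: F F F F F F F . . F . . F . → 9 faults.
A − B = 10 − 9 = 1.

1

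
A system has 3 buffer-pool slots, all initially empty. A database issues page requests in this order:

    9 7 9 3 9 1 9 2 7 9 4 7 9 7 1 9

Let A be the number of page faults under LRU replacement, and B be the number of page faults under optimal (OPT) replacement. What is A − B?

1

Under LRU: F F . F . F . F F . F . . . F . → 8 faults.
Under OPT: F F . F . F . F . . F . . . F . → 7 faults.
A − B = 8 − 7 = 1.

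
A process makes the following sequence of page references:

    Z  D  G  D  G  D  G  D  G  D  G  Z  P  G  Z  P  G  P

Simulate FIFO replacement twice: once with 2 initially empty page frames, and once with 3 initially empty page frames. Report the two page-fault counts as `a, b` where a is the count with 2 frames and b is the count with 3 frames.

2 frames: F F F . . . . . . . . F F F F F F . → 9 faults.
3 frames: F F F . . . . . . . . . F . F . . . → 5 faults.
5 < 9: adding a frame reduced faults, as is typical.

9, 5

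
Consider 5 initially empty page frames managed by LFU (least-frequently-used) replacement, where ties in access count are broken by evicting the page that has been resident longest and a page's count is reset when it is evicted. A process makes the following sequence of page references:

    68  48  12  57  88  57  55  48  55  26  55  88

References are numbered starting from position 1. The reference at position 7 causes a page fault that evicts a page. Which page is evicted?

pos 1: 68: fault, frames {68}
pos 2: 48: fault, frames {68,48}
pos 3: 12: fault, frames {68,48,12}
pos 4: 57: fault, frames {68,48,12,57}
pos 5: 88: fault, frames {68,48,12,57,88}
pos 6: 57: hit
pos 7: 55: fault, evict 68, frames {48,12,57,88,55}
At position 7, page 68 is evicted.

68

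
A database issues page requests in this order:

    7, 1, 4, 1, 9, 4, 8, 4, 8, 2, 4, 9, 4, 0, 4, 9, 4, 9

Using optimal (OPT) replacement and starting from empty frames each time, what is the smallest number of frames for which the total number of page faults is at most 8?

f=1: 18 faults
f=2: 9 faults
f=3: 7 faults
f=4: 7 faults
f=5: 7 faults
f=6: 7 faults
f=7: 7 faults
Smallest f with faults ≤ 8 is 3.

3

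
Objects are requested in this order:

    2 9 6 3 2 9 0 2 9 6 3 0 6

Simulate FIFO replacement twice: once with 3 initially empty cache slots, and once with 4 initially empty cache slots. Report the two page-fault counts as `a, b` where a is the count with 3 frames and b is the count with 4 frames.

3 frames: F F F F F F F . . F F . . → 9 faults.
4 frames: F F F F . . F F F F F F . → 10 faults.
10 > 9: adding a frame increased faults — Belady's anomaly.

9, 10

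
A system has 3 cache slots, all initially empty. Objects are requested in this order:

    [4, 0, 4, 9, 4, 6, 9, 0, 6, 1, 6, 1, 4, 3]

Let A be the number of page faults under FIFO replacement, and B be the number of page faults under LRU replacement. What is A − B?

-1

Under FIFO: F F . F . F . . . F . . F F → 7 faults.
Under LRU: F F . F . F . F . F . . F F → 8 faults.
A − B = 7 − 8 = -1.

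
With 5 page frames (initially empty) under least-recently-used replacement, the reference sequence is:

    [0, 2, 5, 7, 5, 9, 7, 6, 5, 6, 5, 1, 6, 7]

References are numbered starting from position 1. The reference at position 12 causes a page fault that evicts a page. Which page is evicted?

2

pos 1: 0 → miss, frames [0]
pos 2: 2 → miss, frames [0, 2]
pos 3: 5 → miss, frames [0, 2, 5]
pos 4: 7 → miss, frames [0, 2, 5, 7]
pos 5: 5 → hit
pos 6: 9 → miss, frames [0, 2, 7, 5, 9]
pos 7: 7 → hit
pos 8: 6 → miss, evict 0, frames [2, 5, 9, 7, 6]
pos 9: 5 → hit
pos 10: 6 → hit
pos 11: 5 → hit
pos 12: 1 → miss, evict 2, frames [9, 7, 6, 5, 1]
At position 12, page 2 is evicted.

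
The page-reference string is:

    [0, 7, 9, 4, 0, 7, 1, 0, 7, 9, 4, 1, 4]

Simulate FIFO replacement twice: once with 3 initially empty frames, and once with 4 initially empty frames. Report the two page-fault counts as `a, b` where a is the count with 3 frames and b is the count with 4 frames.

9, 10

3 frames: F F F F F F F . . F F . . → 9 faults.
4 frames: F F F F . . F F F F F F . → 10 faults.
10 > 9: adding a frame increased faults — Belady's anomaly.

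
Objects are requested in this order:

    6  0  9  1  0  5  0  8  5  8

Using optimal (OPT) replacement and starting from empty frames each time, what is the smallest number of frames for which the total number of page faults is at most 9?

2

f=1: 10 faults
f=2: 6 faults
f=3: 6 faults
f=4: 6 faults
f=5: 6 faults
f=6: 6 faults
Smallest f with faults ≤ 9 is 2.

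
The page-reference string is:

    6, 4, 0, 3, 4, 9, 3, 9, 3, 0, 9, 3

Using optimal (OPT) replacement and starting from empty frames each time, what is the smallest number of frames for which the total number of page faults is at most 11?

f=1: 12 faults
f=2: 7 faults
f=3: 5 faults
f=4: 5 faults
f=5: 5 faults
Smallest f with faults ≤ 11 is 2.

2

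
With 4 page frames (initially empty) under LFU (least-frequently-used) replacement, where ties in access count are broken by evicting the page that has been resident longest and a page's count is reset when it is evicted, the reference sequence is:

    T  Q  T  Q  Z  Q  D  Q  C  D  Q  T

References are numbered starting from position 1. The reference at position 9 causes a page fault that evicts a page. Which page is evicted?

pos 1: T -> miss, frames (T)
pos 2: Q -> miss, frames (T Q)
pos 3: T -> hit
pos 4: Q -> hit
pos 5: Z -> miss, frames (T Q Z)
pos 6: Q -> hit
pos 7: D -> miss, frames (T Q Z D)
pos 8: Q -> hit
pos 9: C -> miss, evict Z, frames (T Q D C)
At position 9, page Z is evicted.

Z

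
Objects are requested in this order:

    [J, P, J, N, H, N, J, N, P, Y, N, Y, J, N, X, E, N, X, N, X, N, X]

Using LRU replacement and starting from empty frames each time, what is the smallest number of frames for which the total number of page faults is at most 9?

3

f=1: 22 faults
f=2: 14 faults
f=3: 9 faults
f=4: 7 faults
f=5: 7 faults
f=6: 7 faults
f=7: 7 faults
Smallest f with faults ≤ 9 is 3.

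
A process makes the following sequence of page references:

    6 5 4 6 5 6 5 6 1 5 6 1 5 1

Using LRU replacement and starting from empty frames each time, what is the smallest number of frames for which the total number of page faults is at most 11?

2

f=1: 14 faults
f=2: 10 faults
f=3: 4 faults
f=4: 4 faults
Smallest f with faults ≤ 11 is 2.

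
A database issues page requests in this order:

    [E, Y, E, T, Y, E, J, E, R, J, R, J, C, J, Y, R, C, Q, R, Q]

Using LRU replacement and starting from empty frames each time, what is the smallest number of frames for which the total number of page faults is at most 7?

5

f=1: 20 faults
f=2: 14 faults
f=3: 10 faults
f=4: 8 faults
f=5: 7 faults
f=6: 7 faults
f=7: 7 faults
Smallest f with faults ≤ 7 is 5.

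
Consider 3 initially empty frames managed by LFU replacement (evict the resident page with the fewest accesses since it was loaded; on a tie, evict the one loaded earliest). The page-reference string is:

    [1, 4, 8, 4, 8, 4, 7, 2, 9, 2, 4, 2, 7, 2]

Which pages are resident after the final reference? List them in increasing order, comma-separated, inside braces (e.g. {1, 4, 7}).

{2, 4, 7}

1: miss, frames (1)
4: miss, frames (1 4)
8: miss, frames (1 4 8)
4: hit
8: hit
4: hit
7: miss, evict 1, frames (4 8 7)
2: miss, evict 7, frames (4 8 2)
9: miss, evict 2, frames (4 8 9)
2: miss, evict 9, frames (4 8 2)
4: hit
2: hit
7: miss, evict 8, frames (4 2 7)
2: hit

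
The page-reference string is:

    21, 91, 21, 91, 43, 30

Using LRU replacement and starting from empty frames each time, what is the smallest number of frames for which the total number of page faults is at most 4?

2

f=1: 6 faults
f=2: 4 faults
f=3: 4 faults
f=4: 4 faults
Smallest f with faults ≤ 4 is 2.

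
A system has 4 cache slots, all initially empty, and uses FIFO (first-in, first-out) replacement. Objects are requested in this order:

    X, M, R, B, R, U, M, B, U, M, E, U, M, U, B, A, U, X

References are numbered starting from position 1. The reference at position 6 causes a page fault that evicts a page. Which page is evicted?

pos 1: X → miss, frames [X]
pos 2: M → miss, frames [X, M]
pos 3: R → miss, frames [X, M, R]
pos 4: B → miss, frames [X, M, R, B]
pos 5: R → hit
pos 6: U → miss, evict X, frames [M, R, B, U]
At position 6, page X is evicted.

X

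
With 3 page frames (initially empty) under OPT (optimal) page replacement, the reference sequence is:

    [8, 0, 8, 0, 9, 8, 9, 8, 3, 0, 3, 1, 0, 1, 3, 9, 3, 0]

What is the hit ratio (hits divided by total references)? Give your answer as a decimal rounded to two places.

8: fault, frames [8]
0: fault, frames [8, 0]
8: hit
0: hit
9: fault, frames [8, 0, 9]
8: hit
9: hit
8: hit
3: fault, evict 8, frames [0, 9, 3]
0: hit
3: hit
1: fault, evict 9, frames [0, 3, 1]
0: hit
1: hit
3: hit
9: fault, evict 1, frames [0, 3, 9]
3: hit
0: hit
Hits: 12 of 18 references → 12/18 = 0.6667.

0.67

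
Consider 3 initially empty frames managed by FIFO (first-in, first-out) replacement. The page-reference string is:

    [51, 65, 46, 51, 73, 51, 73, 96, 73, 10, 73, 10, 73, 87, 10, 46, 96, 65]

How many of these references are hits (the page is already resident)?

6

51: fault, frames [51]
65: fault, frames [51, 65]
46: fault, frames [51, 65, 46]
51: hit
73: fault, evict 51, frames [65, 46, 73]
51: fault, evict 65, frames [46, 73, 51]
73: hit
96: fault, evict 46, frames [73, 51, 96]
73: hit
10: fault, evict 73, frames [51, 96, 10]
73: fault, evict 51, frames [96, 10, 73]
10: hit
73: hit
87: fault, evict 96, frames [10, 73, 87]
10: hit
46: fault, evict 10, frames [73, 87, 46]
96: fault, evict 73, frames [87, 46, 96]
65: fault, evict 87, frames [46, 96, 65]
Hits: 6.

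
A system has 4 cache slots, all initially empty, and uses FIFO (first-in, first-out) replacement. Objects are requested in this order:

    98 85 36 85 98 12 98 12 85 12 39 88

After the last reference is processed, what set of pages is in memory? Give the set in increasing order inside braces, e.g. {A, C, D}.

98: fault, frames {98}
85: fault, frames {98,85}
36: fault, frames {98,85,36}
85: hit
98: hit
12: fault, frames {98,85,36,12}
98: hit
12: hit
85: hit
12: hit
39: fault, evict 98, frames {85,36,12,39}
88: fault, evict 85, frames {36,12,39,88}

{12, 36, 39, 88}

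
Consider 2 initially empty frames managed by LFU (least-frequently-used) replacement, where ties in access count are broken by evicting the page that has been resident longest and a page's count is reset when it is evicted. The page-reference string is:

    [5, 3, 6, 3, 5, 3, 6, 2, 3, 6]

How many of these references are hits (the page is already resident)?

5 -> miss, frames {5}
3 -> miss, frames {5,3}
6 -> miss, evict 5, frames {3,6}
3 -> hit
5 -> miss, evict 6, frames {3,5}
3 -> hit
6 -> miss, evict 5, frames {3,6}
2 -> miss, evict 6, frames {3,2}
3 -> hit
6 -> miss, evict 2, frames {3,6}
Hits: 3.

3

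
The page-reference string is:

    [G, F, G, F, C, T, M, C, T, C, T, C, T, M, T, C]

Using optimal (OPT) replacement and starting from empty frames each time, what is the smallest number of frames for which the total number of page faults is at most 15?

2

f=1: 16 faults
f=2: 8 faults
f=3: 5 faults
f=4: 5 faults
f=5: 5 faults
Smallest f with faults ≤ 15 is 2.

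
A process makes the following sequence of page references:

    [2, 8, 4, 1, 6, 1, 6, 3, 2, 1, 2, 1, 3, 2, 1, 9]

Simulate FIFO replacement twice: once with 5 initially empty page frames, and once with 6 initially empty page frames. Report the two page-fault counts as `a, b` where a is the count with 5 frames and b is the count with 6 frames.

8, 7

5 frames: F F F F F . . F F . . . . . . F → 8 faults.
6 frames: F F F F F . . F . . . . . . . F → 7 faults.
7 < 8: adding a frame reduced faults, as is typical.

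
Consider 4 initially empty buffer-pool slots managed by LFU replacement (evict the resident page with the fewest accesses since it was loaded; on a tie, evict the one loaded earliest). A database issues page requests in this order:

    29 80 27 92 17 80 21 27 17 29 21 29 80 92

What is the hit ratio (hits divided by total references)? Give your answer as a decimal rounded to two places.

0.29

29: miss, frames {29}
80: miss, frames {29,80}
27: miss, frames {29,80,27}
92: miss, frames {29,80,27,92}
17: miss, evict 29, frames {80,27,92,17}
80: hit
21: miss, evict 27, frames {80,92,17,21}
27: miss, evict 92, frames {80,17,21,27}
17: hit
29: miss, evict 21, frames {80,17,27,29}
21: miss, evict 27, frames {80,17,29,21}
29: hit
80: hit
92: miss, evict 21, frames {80,17,29,92}
Hits: 4 of 14 references → 4/14 = 0.2857.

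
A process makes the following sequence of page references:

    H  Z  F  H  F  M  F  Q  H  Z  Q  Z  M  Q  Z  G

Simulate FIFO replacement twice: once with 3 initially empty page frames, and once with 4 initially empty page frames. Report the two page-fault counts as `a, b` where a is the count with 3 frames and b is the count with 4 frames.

3 frames: F F F . . F . F F F . . F F . F → 10 faults.
4 frames: F F F . . F . F F F . . . . . F → 8 faults.
8 < 10: adding a frame reduced faults, as is typical.

10, 8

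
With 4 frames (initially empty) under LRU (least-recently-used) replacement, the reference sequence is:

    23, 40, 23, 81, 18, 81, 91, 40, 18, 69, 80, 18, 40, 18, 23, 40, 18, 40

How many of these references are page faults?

23: fault, frames [23]
40: fault, frames [23, 40]
23: hit
81: fault, frames [40, 23, 81]
18: fault, frames [40, 23, 81, 18]
81: hit
91: fault, evict 40, frames [23, 18, 81, 91]
40: fault, evict 23, frames [18, 81, 91, 40]
18: hit
69: fault, evict 81, frames [91, 40, 18, 69]
80: fault, evict 91, frames [40, 18, 69, 80]
18: hit
40: hit
18: hit
23: fault, evict 69, frames [80, 40, 18, 23]
40: hit
18: hit
40: hit
Page faults: 9.

9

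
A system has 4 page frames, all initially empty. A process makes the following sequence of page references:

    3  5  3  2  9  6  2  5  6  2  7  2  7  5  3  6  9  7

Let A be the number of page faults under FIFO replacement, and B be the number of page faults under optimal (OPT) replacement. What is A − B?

Under FIFO: F F . F F F . . . . F . . F F . F . → 9 faults.
Under OPT: F F . F F F . . . . F . . . . F F . → 8 faults.
A − B = 9 − 8 = 1.

1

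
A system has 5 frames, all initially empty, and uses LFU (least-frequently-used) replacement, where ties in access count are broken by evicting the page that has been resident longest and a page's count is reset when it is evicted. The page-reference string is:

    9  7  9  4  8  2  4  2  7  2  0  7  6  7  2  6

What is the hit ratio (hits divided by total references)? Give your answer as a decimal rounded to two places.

9: miss, frames {9}
7: miss, frames {9,7}
9: hit
4: miss, frames {9,7,4}
8: miss, frames {9,7,4,8}
2: miss, frames {9,7,4,8,2}
4: hit
2: hit
7: hit
2: hit
0: miss, evict 8, frames {9,7,4,2,0}
7: hit
6: miss, evict 0, frames {9,7,4,2,6}
7: hit
2: hit
6: hit
Hits: 9 of 16 references → 9/16 = 0.5625.

0.56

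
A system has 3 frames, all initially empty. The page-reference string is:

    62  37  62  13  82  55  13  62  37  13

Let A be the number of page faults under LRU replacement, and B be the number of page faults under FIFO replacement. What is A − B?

-1

Under LRU: F F . F F F . F F . → 7 faults.
Under FIFO: F F . F F F . F F F → 8 faults.
A − B = 7 − 8 = -1.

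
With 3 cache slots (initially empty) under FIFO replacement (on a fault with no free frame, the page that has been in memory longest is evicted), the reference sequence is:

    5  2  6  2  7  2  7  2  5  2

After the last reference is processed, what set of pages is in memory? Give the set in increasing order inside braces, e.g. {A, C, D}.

5 → miss, frames (5)
2 → miss, frames (5 2)
6 → miss, frames (5 2 6)
2 → hit
7 → miss, evict 5, frames (2 6 7)
2 → hit
7 → hit
2 → hit
5 → miss, evict 2, frames (6 7 5)
2 → miss, evict 6, frames (7 5 2)

{2, 5, 7}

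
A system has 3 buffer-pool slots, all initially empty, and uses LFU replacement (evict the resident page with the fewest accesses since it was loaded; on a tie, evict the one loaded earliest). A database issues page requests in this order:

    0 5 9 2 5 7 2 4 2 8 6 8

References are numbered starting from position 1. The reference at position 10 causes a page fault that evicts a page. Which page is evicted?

pos 1: 0 -> fault, frames [0]
pos 2: 5 -> fault, frames [0, 5]
pos 3: 9 -> fault, frames [0, 5, 9]
pos 4: 2 -> fault, evict 0, frames [5, 9, 2]
pos 5: 5 -> hit
pos 6: 7 -> fault, evict 9, frames [5, 2, 7]
pos 7: 2 -> hit
pos 8: 4 -> fault, evict 7, frames [5, 2, 4]
pos 9: 2 -> hit
pos 10: 8 -> fault, evict 4, frames [5, 2, 8]
At position 10, page 4 is evicted.

4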